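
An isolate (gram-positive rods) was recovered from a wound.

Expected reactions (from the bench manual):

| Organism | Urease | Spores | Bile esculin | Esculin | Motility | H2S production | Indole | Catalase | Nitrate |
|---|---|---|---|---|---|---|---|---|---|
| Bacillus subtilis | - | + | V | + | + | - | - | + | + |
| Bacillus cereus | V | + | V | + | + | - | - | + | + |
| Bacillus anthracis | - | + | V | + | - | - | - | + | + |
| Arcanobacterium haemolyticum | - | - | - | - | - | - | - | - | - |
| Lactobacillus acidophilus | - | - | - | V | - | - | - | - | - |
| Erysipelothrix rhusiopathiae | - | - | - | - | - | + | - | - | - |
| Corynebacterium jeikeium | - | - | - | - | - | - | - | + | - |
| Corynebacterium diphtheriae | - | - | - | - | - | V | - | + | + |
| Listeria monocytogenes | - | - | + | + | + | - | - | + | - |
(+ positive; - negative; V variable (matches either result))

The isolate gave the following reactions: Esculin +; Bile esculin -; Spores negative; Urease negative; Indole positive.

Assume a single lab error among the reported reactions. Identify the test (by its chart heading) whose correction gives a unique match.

As reported, no row in the chart matches all 5 reactions.
Reversing Urease → still no organism matches.
Reversing Bile esculin → still no organism matches.
Reversing Spores → still no organism matches.
Reversing Indole (to -) → unique match: Lactobacillus acidophilus.
Reversing Esculin → still no organism matches.

Indole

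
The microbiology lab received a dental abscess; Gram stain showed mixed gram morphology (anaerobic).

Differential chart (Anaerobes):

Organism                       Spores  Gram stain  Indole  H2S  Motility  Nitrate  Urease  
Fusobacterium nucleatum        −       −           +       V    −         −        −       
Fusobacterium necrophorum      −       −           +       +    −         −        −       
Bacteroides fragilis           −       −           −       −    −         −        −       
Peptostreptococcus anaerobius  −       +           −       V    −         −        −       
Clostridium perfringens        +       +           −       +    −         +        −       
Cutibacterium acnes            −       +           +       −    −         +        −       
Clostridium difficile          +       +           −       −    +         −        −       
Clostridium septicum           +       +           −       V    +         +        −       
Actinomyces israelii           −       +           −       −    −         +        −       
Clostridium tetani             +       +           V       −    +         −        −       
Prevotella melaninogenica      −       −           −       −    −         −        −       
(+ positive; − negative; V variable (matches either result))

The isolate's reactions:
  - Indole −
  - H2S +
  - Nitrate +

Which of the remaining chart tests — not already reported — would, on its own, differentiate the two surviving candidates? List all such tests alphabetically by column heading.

Indole −: excludes Fusobacterium nucleatum, Fusobacterium necrophorum, Cutibacterium acnes — 8 left.
Nitrate +: excludes 5 organisms — 3 left.
H2S +: excludes Actinomyces israelii — 2 left.
Two candidates remain: Clostridium perfringens and Clostridium septicum.
  Spores: + vs + — same for both, does not separate.
  Gram stain: + vs + — same for both, does not separate.
  Motility: Clostridium perfringens −, Clostridium septicum + — discriminates.
  Urease: − vs − — same for both, does not separate.

Motility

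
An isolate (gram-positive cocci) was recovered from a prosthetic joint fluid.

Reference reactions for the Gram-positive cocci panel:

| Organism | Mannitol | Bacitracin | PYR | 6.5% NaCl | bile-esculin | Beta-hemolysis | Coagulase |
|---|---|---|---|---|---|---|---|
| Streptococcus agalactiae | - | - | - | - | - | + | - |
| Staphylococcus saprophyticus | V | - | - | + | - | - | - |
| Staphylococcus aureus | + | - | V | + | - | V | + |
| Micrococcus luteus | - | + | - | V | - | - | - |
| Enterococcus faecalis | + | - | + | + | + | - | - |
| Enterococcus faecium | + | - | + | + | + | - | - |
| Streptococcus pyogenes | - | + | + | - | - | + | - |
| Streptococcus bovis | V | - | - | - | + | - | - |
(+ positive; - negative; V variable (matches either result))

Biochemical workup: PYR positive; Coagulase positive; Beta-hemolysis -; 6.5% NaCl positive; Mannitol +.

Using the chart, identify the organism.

PYR +: excludes Streptococcus agalactiae, Staphylococcus saprophyticus, Micrococcus luteus, Streptococcus bovis — 4 left.
Beta-hemolysis -: excludes Streptococcus pyogenes — 3 left.
Mannitol +: all 3 remaining candidates are consistent.
6.5% NaCl +: all 3 remaining candidates are consistent.
Coagulase +: excludes Enterococcus faecalis, Enterococcus faecium — 1 left.

Staphylococcus aureus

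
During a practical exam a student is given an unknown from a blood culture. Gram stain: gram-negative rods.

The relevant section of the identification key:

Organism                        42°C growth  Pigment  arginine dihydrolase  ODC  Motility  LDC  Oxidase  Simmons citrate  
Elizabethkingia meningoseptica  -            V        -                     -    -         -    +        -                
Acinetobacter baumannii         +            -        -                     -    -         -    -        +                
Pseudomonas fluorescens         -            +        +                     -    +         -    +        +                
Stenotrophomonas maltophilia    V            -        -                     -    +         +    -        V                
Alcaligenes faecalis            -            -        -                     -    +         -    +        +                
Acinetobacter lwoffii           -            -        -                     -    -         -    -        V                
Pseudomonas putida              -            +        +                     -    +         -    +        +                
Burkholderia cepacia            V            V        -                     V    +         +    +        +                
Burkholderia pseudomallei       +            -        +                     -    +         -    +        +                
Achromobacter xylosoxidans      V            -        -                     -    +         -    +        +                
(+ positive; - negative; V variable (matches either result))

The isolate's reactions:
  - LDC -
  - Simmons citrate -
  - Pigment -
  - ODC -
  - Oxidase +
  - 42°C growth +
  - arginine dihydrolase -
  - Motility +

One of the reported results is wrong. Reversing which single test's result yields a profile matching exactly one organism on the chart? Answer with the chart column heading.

Simmons citrate

As reported, no row in the chart matches all 8 reactions.
Reversing Pigment → still no organism matches.
Reversing ODC → still no organism matches.
Reversing arginine dihydrolase → still no organism matches.
Reversing Simmons citrate (to +) → unique match: Achromobacter xylosoxidans.
Reversing 42°C growth → still no organism matches.
Reversing LDC → still no organism matches.
Reversing Oxidase → still no organism matches.
Reversing Motility → still no organism matches.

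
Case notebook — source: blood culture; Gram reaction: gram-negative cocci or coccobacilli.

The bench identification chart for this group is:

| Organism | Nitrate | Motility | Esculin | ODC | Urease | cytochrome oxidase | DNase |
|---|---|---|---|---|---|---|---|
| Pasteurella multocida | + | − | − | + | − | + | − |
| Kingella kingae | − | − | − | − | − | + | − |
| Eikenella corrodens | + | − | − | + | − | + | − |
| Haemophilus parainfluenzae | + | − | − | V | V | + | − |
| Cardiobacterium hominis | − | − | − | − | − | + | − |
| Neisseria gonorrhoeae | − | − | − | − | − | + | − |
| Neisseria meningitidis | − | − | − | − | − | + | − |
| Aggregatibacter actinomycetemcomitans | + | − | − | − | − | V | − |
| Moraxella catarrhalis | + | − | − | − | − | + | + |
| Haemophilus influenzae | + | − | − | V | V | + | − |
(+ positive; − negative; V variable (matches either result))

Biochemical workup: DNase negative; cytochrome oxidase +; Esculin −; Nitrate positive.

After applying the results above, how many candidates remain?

5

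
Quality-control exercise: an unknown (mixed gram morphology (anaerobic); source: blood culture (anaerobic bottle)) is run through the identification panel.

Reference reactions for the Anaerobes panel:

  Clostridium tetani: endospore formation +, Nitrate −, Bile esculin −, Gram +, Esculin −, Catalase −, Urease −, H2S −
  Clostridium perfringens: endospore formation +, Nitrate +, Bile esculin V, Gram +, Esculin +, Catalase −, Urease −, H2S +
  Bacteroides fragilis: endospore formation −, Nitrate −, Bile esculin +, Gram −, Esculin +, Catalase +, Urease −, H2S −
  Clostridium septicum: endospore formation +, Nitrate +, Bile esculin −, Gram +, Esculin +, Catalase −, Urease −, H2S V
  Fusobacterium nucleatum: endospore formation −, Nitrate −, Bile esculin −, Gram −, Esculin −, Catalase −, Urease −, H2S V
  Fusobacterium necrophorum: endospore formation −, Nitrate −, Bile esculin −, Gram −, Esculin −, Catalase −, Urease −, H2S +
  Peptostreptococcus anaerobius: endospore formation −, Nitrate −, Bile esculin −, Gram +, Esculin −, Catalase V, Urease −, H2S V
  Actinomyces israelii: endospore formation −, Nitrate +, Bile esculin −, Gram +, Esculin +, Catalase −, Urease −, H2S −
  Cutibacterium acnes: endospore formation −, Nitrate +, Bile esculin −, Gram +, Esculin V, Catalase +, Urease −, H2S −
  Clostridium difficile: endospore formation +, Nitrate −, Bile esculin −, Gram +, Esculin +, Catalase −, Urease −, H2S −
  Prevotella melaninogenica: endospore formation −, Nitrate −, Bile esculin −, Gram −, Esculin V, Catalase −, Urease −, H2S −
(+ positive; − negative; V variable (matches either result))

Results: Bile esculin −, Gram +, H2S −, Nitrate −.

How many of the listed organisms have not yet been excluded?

3

Gram +: excludes Bacteroides fragilis, Fusobacterium nucleatum, Fusobacterium necrophorum, Prevotella melaninogenica — 7 left.
Bile esculin −: all 7 remaining candidates are consistent.
H2S −: excludes Clostridium perfringens — 6 left.
Nitrate −: excludes Clostridium septicum, Actinomyces israelii, Cutibacterium acnes — 3 left.
Still consistent: Clostridium difficile, Clostridium tetani, Peptostreptococcus anaerobius.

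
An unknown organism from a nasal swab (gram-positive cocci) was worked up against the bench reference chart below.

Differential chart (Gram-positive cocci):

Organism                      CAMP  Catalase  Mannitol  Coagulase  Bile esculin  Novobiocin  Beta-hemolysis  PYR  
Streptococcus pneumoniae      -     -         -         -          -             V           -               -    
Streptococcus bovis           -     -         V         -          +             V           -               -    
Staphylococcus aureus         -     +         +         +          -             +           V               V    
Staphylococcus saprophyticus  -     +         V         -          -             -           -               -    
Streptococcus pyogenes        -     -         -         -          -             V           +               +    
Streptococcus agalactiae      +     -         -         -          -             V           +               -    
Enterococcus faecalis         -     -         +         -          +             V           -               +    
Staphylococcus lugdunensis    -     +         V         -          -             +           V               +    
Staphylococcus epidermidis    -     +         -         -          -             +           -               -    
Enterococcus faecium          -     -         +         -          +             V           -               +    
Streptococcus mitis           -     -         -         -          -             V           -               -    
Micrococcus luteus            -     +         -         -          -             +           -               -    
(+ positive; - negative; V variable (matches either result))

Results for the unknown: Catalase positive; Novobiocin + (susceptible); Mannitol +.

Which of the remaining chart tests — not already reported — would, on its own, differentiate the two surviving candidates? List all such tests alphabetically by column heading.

Mannitol +: excludes 6 organisms — 6 left.
Catalase +: excludes Streptococcus bovis, Enterococcus faecalis, Enterococcus faecium — 3 left.
Novobiocin +: excludes Staphylococcus saprophyticus — 2 left.
Two candidates remain: Staphylococcus aureus and Staphylococcus lugdunensis.
  CAMP: - vs - — same for both, does not separate.
  Coagulase: Staphylococcus aureus +, Staphylococcus lugdunensis - — discriminates.
  Bile esculin: - vs - — same for both, does not separate.
  Beta-hemolysis: V vs V — variable for at least one, does not separate.
  PYR: V vs + — variable for at least one, does not separate.

Coagulase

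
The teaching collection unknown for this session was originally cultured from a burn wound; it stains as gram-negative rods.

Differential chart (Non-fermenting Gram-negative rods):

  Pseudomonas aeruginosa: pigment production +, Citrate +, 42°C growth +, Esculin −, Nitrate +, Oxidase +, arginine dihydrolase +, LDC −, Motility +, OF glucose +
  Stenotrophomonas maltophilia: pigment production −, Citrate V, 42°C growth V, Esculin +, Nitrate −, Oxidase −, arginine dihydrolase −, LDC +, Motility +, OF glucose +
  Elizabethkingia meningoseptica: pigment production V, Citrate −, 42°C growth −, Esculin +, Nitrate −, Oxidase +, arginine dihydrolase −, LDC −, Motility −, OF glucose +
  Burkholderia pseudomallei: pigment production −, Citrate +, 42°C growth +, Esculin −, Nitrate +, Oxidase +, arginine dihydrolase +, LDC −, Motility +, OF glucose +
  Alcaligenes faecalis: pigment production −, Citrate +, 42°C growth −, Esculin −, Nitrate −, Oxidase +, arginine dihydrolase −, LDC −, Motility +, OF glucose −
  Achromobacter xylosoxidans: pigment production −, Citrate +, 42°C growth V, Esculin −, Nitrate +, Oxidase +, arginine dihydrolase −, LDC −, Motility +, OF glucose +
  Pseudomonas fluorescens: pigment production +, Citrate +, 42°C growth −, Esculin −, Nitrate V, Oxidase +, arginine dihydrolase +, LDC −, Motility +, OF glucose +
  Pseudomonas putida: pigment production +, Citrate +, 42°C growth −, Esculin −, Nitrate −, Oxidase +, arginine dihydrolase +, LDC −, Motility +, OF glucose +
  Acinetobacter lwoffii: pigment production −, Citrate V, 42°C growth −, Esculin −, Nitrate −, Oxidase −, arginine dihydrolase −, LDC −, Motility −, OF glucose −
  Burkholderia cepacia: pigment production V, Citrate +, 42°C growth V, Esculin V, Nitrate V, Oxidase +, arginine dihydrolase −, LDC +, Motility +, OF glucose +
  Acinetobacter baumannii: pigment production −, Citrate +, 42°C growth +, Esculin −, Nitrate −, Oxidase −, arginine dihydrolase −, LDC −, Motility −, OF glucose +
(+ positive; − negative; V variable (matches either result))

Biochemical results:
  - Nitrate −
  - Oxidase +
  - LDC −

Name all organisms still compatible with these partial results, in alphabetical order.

Nitrate −: excludes Pseudomonas aeruginosa, Burkholderia pseudomallei, Achromobacter xylosoxidans — 8 left.
LDC −: excludes Stenotrophomonas maltophilia, Burkholderia cepacia — 6 left.
Oxidase +: excludes Acinetobacter lwoffii, Acinetobacter baumannii — 4 left.

Alcaligenes faecalis, Elizabethkingia meningoseptica, Pseudomonas fluorescens, Pseudomonas putida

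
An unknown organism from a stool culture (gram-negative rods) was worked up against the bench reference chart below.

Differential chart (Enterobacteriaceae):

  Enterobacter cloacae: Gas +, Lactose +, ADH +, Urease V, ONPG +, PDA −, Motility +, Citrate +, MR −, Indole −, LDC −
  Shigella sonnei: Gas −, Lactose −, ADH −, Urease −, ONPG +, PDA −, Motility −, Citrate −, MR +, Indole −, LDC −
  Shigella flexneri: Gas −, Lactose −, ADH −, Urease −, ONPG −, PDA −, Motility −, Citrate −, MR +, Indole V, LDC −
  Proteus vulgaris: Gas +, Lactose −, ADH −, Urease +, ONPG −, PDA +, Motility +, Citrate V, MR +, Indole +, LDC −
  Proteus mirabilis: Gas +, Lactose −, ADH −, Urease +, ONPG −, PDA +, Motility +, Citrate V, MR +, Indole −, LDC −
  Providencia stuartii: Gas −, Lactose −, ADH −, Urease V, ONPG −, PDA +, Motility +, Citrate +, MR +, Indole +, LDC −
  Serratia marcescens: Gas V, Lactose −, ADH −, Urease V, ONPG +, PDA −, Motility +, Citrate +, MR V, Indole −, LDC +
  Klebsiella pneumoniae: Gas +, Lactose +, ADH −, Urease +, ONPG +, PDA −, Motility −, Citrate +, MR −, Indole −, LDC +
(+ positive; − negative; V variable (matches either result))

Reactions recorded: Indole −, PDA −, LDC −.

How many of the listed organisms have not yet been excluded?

3

PDA −: excludes Proteus vulgaris, Proteus mirabilis, Providencia stuartii — 5 left.
Indole −: all 5 remaining candidates are consistent.
LDC −: excludes Serratia marcescens, Klebsiella pneumoniae — 3 left.
Still consistent: Enterobacter cloacae, Shigella flexneri, Shigella sonnei.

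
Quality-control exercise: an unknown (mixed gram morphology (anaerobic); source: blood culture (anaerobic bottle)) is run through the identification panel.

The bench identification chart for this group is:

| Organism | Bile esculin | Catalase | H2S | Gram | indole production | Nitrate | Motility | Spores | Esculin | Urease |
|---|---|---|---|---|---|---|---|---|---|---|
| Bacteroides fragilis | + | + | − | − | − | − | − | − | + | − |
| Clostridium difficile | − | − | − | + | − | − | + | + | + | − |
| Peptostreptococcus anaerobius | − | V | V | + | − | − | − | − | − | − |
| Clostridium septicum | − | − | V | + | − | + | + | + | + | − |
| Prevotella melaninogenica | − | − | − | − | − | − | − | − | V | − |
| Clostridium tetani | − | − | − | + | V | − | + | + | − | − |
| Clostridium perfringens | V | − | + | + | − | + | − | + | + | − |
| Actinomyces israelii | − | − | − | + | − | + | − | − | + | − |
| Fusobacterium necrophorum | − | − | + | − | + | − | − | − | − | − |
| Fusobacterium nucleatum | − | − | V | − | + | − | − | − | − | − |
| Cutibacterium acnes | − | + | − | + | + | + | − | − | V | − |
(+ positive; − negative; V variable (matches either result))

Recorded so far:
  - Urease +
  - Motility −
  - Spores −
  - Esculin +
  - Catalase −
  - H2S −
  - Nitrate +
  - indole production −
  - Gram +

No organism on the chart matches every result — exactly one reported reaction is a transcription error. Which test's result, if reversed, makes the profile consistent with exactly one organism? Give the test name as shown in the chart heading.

Urease

As reported, no row in the chart matches all 9 reactions.
Reversing Catalase → still no organism matches.
Reversing Motility → still no organism matches.
Reversing Urease (to −) → unique match: Actinomyces israelii.
Reversing Esculin → still no organism matches.
Reversing Nitrate → still no organism matches.
Reversing Gram → still no organism matches.
Reversing H2S → still no organism matches.
Reversing indole production → still no organism matches.
Reversing Spores → still no organism matches.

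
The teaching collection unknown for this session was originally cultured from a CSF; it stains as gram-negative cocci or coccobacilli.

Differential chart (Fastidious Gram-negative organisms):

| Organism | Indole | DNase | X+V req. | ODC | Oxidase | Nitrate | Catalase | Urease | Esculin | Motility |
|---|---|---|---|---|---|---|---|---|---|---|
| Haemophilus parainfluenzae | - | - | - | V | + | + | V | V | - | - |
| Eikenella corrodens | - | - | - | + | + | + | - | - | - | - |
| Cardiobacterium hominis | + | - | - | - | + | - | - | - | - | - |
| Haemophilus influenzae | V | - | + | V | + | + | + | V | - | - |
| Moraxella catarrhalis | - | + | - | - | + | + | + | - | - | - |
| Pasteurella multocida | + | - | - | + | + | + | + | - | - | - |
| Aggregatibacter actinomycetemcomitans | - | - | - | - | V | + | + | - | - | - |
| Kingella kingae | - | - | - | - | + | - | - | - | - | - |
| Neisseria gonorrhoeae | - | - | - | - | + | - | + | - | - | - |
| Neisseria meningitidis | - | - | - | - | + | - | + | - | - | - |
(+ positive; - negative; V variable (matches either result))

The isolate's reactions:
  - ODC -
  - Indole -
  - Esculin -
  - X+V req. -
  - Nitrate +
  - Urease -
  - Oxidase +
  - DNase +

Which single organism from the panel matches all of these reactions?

Moraxella catarrhalis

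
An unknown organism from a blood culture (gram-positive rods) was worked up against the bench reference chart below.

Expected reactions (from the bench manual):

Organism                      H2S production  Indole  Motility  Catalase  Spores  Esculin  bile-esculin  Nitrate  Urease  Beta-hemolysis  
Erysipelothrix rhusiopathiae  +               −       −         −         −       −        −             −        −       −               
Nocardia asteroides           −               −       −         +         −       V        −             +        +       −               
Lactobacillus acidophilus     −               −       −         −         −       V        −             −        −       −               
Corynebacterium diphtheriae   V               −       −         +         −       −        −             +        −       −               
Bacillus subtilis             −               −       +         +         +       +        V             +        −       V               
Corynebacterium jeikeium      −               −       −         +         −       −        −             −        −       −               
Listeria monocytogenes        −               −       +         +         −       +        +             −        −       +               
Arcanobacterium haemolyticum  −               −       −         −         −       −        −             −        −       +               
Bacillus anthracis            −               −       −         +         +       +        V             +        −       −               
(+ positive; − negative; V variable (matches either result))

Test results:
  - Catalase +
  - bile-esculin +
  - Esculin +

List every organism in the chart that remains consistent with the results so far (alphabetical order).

Bacillus anthracis, Bacillus subtilis, Listeria monocytogenes

Esculin +: excludes Erysipelothrix rhusiopathiae, Corynebacterium diphtheriae, Corynebacterium jeikeium, Arcanobacterium haemolyticum — 5 left.
Catalase +: excludes Lactobacillus acidophilus — 4 left.
bile-esculin +: excludes Nocardia asteroides — 3 left.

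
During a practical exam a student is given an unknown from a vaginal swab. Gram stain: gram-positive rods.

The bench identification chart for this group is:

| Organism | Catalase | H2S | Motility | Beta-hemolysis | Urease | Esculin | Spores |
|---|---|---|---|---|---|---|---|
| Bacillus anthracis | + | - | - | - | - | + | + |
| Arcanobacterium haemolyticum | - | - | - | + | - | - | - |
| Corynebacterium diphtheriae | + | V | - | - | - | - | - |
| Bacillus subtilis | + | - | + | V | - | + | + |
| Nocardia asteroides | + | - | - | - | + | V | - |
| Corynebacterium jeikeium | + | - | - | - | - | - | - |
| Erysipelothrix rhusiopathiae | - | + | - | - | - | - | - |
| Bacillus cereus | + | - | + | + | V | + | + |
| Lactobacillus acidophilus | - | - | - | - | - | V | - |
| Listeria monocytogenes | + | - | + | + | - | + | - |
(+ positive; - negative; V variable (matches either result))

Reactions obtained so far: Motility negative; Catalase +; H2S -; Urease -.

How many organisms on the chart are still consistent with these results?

Catalase +: excludes Arcanobacterium haemolyticum, Erysipelothrix rhusiopathiae, Lactobacillus acidophilus — 7 left.
Urease -: excludes Nocardia asteroides — 6 left.
H2S -: all 6 remaining candidates are consistent.
Motility -: excludes Bacillus subtilis, Bacillus cereus, Listeria monocytogenes — 3 left.
Still consistent: Bacillus anthracis, Corynebacterium diphtheriae, Corynebacterium jeikeium.

3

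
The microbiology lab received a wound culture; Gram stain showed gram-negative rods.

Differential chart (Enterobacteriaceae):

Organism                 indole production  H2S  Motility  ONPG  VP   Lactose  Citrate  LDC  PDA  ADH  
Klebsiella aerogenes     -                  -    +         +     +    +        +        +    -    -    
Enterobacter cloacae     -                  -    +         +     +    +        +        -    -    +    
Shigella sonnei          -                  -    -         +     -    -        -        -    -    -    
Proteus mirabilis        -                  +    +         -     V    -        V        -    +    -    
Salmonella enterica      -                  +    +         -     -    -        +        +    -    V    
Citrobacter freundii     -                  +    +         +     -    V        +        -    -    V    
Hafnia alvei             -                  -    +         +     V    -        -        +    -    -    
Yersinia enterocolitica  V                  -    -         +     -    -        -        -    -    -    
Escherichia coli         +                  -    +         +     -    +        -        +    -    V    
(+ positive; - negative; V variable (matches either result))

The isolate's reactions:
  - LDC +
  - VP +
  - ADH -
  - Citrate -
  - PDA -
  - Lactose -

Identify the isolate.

VP +: excludes 5 organisms — 4 left.
ADH -: excludes Enterobacter cloacae — 3 left.
Citrate -: excludes Klebsiella aerogenes — 2 left.
Lactose -: all 2 remaining candidates are consistent.
PDA -: excludes Proteus mirabilis — 1 left.
LDC +: the one remaining candidate is consistent.

Hafnia alvei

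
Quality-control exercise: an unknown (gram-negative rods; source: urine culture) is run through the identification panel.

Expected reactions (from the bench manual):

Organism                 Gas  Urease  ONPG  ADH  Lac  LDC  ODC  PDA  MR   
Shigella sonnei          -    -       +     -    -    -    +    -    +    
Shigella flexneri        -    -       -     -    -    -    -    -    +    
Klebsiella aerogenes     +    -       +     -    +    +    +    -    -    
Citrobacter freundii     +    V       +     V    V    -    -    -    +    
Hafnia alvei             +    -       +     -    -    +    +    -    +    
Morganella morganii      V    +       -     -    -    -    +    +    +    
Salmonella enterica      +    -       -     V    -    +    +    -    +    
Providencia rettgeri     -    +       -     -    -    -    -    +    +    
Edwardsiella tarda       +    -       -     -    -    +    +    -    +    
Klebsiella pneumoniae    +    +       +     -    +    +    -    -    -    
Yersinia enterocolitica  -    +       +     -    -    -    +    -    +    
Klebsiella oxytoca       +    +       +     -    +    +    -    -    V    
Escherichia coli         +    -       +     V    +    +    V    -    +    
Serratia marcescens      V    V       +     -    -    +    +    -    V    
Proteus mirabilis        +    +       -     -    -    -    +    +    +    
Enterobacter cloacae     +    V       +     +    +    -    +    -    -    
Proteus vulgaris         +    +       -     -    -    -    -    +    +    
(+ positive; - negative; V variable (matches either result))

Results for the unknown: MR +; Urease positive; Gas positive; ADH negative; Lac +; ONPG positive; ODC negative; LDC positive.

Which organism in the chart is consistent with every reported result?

Gas +: excludes Shigella sonnei, Shigella flexneri, Providencia rettgeri, Yersinia enterocolitica — 13 left.
Urease +: excludes 5 organisms — 8 left.
LDC +: excludes 5 organisms — 3 left.
ADH -: all 3 remaining candidates are consistent.
MR +: excludes Klebsiella pneumoniae — 2 left.
Lac +: excludes Serratia marcescens — 1 left.
ONPG +: the one remaining candidate is consistent.
ODC -: the one remaining candidate is consistent.

Klebsiella oxytoca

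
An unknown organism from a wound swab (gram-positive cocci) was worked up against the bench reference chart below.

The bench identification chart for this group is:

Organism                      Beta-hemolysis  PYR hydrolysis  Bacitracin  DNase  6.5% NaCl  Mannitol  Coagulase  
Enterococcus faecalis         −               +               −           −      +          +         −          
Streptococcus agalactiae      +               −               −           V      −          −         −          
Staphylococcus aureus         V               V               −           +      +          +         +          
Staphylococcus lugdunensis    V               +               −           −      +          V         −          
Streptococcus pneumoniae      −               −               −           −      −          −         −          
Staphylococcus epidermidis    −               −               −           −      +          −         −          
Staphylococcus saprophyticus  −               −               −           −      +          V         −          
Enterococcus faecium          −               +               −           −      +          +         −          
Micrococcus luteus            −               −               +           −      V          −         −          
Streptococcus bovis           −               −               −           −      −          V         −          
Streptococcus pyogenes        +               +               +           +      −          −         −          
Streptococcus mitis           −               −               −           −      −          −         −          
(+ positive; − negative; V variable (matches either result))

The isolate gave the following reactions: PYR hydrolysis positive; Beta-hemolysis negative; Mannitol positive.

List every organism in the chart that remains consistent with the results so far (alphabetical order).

Mannitol +: excludes 6 organisms — 6 left.
Beta-hemolysis −: all 6 remaining candidates are consistent.
PYR hydrolysis +: excludes Staphylococcus saprophyticus, Streptococcus bovis — 4 left.

Enterococcus faecalis, Enterococcus faecium, Staphylococcus aureus, Staphylococcus lugdunensis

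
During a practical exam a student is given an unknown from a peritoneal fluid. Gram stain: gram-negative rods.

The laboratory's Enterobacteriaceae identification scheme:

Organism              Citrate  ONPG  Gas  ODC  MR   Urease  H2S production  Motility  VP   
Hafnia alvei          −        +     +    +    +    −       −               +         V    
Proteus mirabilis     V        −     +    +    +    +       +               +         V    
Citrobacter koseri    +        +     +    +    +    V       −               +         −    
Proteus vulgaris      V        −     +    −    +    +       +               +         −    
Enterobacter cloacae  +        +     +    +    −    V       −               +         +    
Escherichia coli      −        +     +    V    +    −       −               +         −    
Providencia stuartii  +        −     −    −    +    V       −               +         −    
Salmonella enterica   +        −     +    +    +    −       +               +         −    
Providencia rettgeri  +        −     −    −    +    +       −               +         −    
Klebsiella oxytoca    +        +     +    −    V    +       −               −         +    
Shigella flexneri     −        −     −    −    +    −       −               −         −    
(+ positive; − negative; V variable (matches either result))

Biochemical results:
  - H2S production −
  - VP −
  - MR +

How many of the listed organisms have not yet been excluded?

6

VP −: excludes Enterobacter cloacae, Klebsiella oxytoca — 9 left.
MR +: all 9 remaining candidates are consistent.
H2S production −: excludes Proteus mirabilis, Proteus vulgaris, Salmonella enterica — 6 left.
Still consistent: Citrobacter koseri, Escherichia coli, Hafnia alvei, Providencia rettgeri, Providencia stuartii, Shigella flexneri.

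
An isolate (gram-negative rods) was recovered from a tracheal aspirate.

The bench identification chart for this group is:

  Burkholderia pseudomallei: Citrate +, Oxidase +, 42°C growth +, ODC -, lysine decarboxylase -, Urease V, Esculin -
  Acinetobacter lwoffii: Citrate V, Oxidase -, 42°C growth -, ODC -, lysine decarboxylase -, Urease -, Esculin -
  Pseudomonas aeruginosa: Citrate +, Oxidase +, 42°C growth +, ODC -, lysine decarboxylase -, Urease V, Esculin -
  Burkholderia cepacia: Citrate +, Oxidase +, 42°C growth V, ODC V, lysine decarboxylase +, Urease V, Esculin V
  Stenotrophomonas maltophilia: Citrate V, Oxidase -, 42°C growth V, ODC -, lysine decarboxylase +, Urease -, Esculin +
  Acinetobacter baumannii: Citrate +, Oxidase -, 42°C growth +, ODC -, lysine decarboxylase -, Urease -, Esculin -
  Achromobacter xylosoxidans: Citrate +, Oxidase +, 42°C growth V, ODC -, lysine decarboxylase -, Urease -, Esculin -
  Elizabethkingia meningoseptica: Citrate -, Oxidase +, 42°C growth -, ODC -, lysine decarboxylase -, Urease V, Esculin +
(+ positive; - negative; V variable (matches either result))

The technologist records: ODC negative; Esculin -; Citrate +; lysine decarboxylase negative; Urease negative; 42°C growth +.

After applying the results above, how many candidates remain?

4

42°C growth +: excludes Acinetobacter lwoffii, Elizabethkingia meningoseptica — 6 left.
Esculin -: excludes Stenotrophomonas maltophilia — 5 left.
Citrate +: all 5 remaining candidates are consistent.
Urease -: all 5 remaining candidates are consistent.
ODC -: all 5 remaining candidates are consistent.
lysine decarboxylase -: excludes Burkholderia cepacia — 4 left.
Still consistent: Achromobacter xylosoxidans, Acinetobacter baumannii, Burkholderia pseudomallei, Pseudomonas aeruginosa.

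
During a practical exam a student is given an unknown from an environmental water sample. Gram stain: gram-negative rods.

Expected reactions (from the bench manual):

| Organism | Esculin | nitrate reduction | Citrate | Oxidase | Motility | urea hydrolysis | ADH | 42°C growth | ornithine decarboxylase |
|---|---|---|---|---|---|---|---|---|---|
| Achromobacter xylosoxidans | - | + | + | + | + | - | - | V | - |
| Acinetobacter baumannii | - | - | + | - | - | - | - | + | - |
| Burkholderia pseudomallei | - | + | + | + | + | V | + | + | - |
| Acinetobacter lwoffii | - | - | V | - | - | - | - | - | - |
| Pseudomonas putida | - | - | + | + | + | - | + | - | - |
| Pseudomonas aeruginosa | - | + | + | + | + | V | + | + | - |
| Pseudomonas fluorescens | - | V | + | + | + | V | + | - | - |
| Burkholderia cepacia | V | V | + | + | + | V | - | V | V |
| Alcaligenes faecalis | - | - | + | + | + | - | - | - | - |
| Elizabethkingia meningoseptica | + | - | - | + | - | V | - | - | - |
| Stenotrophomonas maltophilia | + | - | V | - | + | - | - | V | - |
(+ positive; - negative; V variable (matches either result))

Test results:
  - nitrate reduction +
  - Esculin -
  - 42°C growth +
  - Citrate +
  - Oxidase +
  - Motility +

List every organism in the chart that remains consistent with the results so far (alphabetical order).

Esculin -: excludes Elizabethkingia meningoseptica, Stenotrophomonas maltophilia — 9 left.
Oxidase +: excludes Acinetobacter baumannii, Acinetobacter lwoffii — 7 left.
Citrate +: all 7 remaining candidates are consistent.
Motility +: all 7 remaining candidates are consistent.
nitrate reduction +: excludes Pseudomonas putida, Alcaligenes faecalis — 5 left.
42°C growth +: excludes Pseudomonas fluorescens — 4 left.

Achromobacter xylosoxidans, Burkholderia cepacia, Burkholderia pseudomallei, Pseudomonas aeruginosa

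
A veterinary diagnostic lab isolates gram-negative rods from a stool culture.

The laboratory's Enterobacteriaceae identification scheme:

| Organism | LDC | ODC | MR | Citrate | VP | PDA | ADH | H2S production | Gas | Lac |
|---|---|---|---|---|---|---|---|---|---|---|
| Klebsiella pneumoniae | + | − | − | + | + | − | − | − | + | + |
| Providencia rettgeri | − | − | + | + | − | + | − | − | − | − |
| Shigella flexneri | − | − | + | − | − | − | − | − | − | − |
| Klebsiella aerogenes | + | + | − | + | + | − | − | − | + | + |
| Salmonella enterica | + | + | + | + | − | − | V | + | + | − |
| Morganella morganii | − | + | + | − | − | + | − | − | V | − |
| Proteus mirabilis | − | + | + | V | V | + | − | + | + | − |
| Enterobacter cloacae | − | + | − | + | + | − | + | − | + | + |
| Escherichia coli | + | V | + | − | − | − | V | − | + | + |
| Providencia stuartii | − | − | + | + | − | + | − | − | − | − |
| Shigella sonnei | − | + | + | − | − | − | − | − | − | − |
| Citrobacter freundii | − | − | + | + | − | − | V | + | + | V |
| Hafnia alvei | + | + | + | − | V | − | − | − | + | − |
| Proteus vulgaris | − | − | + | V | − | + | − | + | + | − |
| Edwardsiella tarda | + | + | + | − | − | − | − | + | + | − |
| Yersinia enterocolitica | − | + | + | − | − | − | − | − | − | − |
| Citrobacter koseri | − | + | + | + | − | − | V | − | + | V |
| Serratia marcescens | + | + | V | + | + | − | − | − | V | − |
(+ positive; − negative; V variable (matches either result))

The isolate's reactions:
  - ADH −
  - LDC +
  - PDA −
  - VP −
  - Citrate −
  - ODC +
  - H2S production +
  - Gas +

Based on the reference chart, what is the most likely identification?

LDC +: excludes 11 organisms — 7 left.
Gas +: all 7 remaining candidates are consistent.
H2S production +: excludes 5 organisms — 2 left.
ADH −: all 2 remaining candidates are consistent.
Citrate −: excludes Salmonella enterica — 1 left.
PDA −: the one remaining candidate is consistent.
ODC +: the one remaining candidate is consistent.
VP −: the one remaining candidate is consistent.

Edwardsiella tarda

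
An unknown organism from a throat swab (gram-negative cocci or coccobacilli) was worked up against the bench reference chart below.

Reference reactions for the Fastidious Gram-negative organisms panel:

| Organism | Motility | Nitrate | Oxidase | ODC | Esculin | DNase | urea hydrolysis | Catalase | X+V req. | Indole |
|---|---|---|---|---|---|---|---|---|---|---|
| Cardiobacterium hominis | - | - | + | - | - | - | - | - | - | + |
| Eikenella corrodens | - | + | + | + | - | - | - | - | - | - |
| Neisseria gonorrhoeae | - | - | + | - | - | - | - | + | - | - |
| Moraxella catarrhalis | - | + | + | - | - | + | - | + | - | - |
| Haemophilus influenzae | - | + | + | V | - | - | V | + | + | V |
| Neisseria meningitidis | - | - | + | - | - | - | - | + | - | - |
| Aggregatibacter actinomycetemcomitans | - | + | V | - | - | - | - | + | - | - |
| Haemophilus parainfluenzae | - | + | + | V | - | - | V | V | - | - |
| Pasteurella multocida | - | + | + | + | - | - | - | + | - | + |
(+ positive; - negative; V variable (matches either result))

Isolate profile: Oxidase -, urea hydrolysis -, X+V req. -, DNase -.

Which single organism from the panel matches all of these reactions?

Aggregatibacter actinomycetemcomitans

Oxidase -: excludes 8 organisms — 1 left.
DNase -: the one remaining candidate is consistent.
X+V req. -: the one remaining candidate is consistent.
urea hydrolysis -: the one remaining candidate is consistent.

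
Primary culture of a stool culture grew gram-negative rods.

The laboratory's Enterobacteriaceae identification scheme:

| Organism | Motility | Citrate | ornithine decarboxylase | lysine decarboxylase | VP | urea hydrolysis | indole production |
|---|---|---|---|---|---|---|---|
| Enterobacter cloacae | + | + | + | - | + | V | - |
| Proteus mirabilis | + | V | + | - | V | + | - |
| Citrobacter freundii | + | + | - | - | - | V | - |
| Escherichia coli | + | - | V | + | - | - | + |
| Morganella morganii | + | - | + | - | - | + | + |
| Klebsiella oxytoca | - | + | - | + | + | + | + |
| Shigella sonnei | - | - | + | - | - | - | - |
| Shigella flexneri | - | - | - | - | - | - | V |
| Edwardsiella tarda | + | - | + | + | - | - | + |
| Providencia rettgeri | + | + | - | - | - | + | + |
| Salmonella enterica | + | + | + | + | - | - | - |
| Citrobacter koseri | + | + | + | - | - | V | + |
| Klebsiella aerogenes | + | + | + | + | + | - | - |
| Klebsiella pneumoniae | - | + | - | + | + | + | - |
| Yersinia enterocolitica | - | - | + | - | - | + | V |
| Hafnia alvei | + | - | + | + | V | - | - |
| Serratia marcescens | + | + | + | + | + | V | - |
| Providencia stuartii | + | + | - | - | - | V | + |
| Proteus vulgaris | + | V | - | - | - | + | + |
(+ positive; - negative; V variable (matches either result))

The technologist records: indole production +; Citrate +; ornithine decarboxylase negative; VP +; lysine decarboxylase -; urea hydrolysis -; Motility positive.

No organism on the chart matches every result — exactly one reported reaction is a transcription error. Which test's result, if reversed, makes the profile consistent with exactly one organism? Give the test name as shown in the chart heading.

As reported, no row in the chart matches all 7 reactions.
Reversing lysine decarboxylase → still no organism matches.
Reversing Motility → still no organism matches.
Reversing Citrate → still no organism matches.
Reversing VP (to -) → unique match: Providencia stuartii.
Reversing ornithine decarboxylase → still no organism matches.
Reversing urea hydrolysis → still no organism matches.
Reversing indole production → still no organism matches.

VP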